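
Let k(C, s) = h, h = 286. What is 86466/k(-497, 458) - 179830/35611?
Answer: 1513854673/5092373 ≈ 297.28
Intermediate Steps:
k(C, s) = 286
86466/k(-497, 458) - 179830/35611 = 86466/286 - 179830/35611 = 86466*(1/286) - 179830*1/35611 = 43233/143 - 179830/35611 = 1513854673/5092373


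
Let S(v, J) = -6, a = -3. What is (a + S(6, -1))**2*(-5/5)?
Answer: -81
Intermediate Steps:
(a + S(6, -1))**2*(-5/5) = (-3 - 6)**2*(-5/5) = (-9)**2*(-5*1/5) = 81*(-1) = -81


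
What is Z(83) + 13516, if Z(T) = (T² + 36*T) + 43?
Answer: 23436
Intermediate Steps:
Z(T) = 43 + T² + 36*T
Z(83) + 13516 = (43 + 83² + 36*83) + 13516 = (43 + 6889 + 2988) + 13516 = 9920 + 13516 = 23436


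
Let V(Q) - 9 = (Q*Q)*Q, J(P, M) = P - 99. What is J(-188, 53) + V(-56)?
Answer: -175894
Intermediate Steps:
J(P, M) = -99 + P
V(Q) = 9 + Q³ (V(Q) = 9 + (Q*Q)*Q = 9 + Q²*Q = 9 + Q³)
J(-188, 53) + V(-56) = (-99 - 188) + (9 + (-56)³) = -287 + (9 - 175616) = -287 - 175607 = -175894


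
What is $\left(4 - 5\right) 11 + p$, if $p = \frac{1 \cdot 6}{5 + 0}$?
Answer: $- \frac{49}{5} \approx -9.8$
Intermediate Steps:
$p = \frac{6}{5} \approx 1.2$
$\left(4 - 5\right) 11 + p = \left(4 - 5\right) 11 + \frac{6}{5} = \left(-1\right) 11 + \frac{6}{5} = -11 + \frac{6}{5} = - \frac{49}{5}$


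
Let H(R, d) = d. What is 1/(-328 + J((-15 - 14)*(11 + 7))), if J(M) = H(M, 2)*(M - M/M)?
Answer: -1/1374 ≈ -0.00072780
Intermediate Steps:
J(M) = -2 + 2*M (J(M) = 2*(M - M/M) = 2*(M - 1*1) = 2*(M - 1) = 2*(-1 + M) = -2 + 2*M)
1/(-328 + J((-15 - 14)*(11 + 7))) = 1/(-328 + (-2 + 2*((-15 - 14)*(11 + 7)))) = 1/(-328 + (-2 + 2*(-29*18))) = 1/(-328 + (-2 + 2*(-522))) = 1/(-328 + (-2 - 1044)) = 1/(-328 - 1046) = 1/(-1374) = -1/1374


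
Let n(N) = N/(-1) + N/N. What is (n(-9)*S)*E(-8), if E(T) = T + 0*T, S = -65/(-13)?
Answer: -400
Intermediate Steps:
S = 5 (S = -65*(-1/13) = 5)
n(N) = 1 - N (n(N) = N*(-1) + 1 = -N + 1 = 1 - N)
E(T) = T (E(T) = T + 0 = T)
(n(-9)*S)*E(-8) = ((1 - 1*(-9))*5)*(-8) = ((1 + 9)*5)*(-8) = (10*5)*(-8) = 50*(-8) = -400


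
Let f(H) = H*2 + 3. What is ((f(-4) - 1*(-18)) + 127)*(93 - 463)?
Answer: -51800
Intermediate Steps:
f(H) = 3 + 2*H (f(H) = 2*H + 3 = 3 + 2*H)
((f(-4) - 1*(-18)) + 127)*(93 - 463) = (((3 + 2*(-4)) - 1*(-18)) + 127)*(93 - 463) = (((3 - 8) + 18) + 127)*(-370) = ((-5 + 18) + 127)*(-370) = (13 + 127)*(-370) = 140*(-370) = -51800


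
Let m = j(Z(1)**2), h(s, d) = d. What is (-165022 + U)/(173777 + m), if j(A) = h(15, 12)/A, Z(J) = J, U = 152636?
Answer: -1126/15799 ≈ -0.071270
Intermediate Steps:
j(A) = 12/A
m = 12 (m = 12/(1**2) = 12/1 = 12*1 = 12)
(-165022 + U)/(173777 + m) = (-165022 + 152636)/(173777 + 12) = -12386/173789 = -12386*1/173789 = -1126/15799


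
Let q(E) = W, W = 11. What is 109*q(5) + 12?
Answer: 1211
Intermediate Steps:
q(E) = 11
109*q(5) + 12 = 109*11 + 12 = 1199 + 12 = 1211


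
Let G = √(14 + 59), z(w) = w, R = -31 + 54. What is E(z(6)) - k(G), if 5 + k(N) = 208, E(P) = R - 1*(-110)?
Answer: -70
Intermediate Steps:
R = 23
E(P) = 133 (E(P) = 23 - 1*(-110) = 23 + 110 = 133)
G = √73 ≈ 8.5440
k(N) = 203 (k(N) = -5 + 208 = 203)
E(z(6)) - k(G) = 133 - 1*203 = 133 - 203 = -70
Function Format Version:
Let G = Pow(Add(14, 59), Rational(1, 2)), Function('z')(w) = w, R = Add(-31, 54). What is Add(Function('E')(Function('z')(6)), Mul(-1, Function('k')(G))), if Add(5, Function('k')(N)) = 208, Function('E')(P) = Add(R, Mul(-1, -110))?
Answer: -70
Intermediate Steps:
R = 23
Function('E')(P) = 133 (Function('E')(P) = Add(23, Mul(-1, -110)) = Add(23, 110) = 133)
G = Pow(73, Rational(1, 2)) ≈ 8.5440
Function('k')(N) = 203 (Function('k')(N) = Add(-5, 208) = 203)
Add(Function('E')(Function('z')(6)), Mul(-1, Function('k')(G))) = Add(133, Mul(-1, 203)) = Add(133, -203) = -70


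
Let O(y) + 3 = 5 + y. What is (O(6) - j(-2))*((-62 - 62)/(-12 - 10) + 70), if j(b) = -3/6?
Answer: 7072/11 ≈ 642.91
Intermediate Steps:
O(y) = 2 + y (O(y) = -3 + (5 + y) = 2 + y)
j(b) = -½ (j(b) = -3*⅙ = -½)
(O(6) - j(-2))*((-62 - 62)/(-12 - 10) + 70) = ((2 + 6) - 1*(-½))*((-62 - 62)/(-12 - 10) + 70) = (8 + ½)*(-124/(-22) + 70) = 17*(-124*(-1/22) + 70)/2 = 17*(62/11 + 70)/2 = (17/2)*(832/11) = 7072/11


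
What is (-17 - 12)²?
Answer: 841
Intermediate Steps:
(-17 - 12)² = (-29)² = 841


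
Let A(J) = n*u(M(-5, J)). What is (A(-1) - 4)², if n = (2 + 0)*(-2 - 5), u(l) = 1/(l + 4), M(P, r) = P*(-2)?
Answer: 25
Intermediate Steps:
M(P, r) = -2*P
u(l) = 1/(4 + l)
n = -14 (n = 2*(-7) = -14)
A(J) = -1 (A(J) = -14/(4 - 2*(-5)) = -14/(4 + 10) = -14/14 = -14*1/14 = -1)
(A(-1) - 4)² = (-1 - 4)² = (-5)² = 25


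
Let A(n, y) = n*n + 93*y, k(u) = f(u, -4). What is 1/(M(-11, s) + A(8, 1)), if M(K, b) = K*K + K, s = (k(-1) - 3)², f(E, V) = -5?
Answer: 1/267 ≈ 0.0037453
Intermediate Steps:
k(u) = -5
A(n, y) = n² + 93*y
s = 64 (s = (-5 - 3)² = (-8)² = 64)
M(K, b) = K + K² (M(K, b) = K² + K = K + K²)
1/(M(-11, s) + A(8, 1)) = 1/(-11*(1 - 11) + (8² + 93*1)) = 1/(-11*(-10) + (64 + 93)) = 1/(110 + 157) = 1/267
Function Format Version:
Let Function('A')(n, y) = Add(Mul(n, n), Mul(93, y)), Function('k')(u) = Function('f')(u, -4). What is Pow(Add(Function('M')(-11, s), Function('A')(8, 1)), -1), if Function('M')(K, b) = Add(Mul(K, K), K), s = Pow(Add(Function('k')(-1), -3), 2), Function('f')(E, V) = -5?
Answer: Rational(1, 267) ≈ 0.0037453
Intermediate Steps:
Function('k')(u) = -5
Function('A')(n, y) = Add(Pow(n, 2), Mul(93, y))
s = 64 (s = Pow(Add(-5, -3), 2) = Pow(-8, 2) = 64)
Function('M')(K, b) = Add(K, Pow(K, 2)) (Function('M')(K, b) = Add(Pow(K, 2), K) = Add(K, Pow(K, 2)))
Pow(Add(Function('M')(-11, s), Function('A')(8, 1)), -1) = Pow(Add(Mul(-11, Add(1, -11)), Add(Pow(8, 2), Mul(93, 1))), -1) = Pow(Add(Mul(-11, -10), Add(64, 93)), -1) = Pow(Add(110, 157), -1) = Pow(267, -1) = Rational(1, 267)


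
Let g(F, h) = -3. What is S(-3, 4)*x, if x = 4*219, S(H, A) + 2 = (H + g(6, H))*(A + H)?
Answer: -7008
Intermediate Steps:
S(H, A) = -2 + (-3 + H)*(A + H) (S(H, A) = -2 + (H - 3)*(A + H) = -2 + (-3 + H)*(A + H))
x = 876
S(-3, 4)*x = (-2 + (-3)² - 3*4 - 3*(-3) + 4*(-3))*876 = (-2 + 9 - 12 + 9 - 12)*876 = -8*876 = -7008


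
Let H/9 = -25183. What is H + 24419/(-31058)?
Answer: -7039226945/31058 ≈ -2.2665e+5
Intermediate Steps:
H = -226647 (H = 9*(-25183) = -226647)
H + 24419/(-31058) = -226647 + 24419/(-31058) = -226647 + 24419*(-1/31058) = -226647 - 24419/31058 = -7039226945/31058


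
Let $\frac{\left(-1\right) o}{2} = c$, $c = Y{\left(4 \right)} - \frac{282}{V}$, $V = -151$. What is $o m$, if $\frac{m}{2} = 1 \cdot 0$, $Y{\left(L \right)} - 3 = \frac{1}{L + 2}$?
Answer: $0$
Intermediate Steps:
$Y{\left(L \right)} = 3 + \frac{1}{2 + L}$ ($Y{\left(L \right)} = 3 + \frac{1}{L + 2} = 3 + \frac{1}{2 + L}$)
$m = 0$ ($m = 2 \cdot 1 \cdot 0 = 2 \cdot 0 = 0$)
$c = \frac{4561}{906}$ ($c = \frac{7 + 3 \cdot 4}{2 + 4} - \frac{282}{-151} = \frac{7 + 12}{6} - - \frac{282}{151} = \frac{1}{6} \cdot 19 + \frac{282}{151} = \frac{19}{6} + \frac{282}{151} = \frac{4561}{906} \approx 5.0342$)
$o = - \frac{4561}{453}$ ($o = \left(-2\right) \frac{4561}{906} = - \frac{4561}{453} \approx -10.068$)
$o m = \left(- \frac{4561}{453}\right) 0 = 0$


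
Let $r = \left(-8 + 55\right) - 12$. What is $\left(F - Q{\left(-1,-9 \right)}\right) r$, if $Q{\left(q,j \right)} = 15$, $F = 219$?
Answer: $7140$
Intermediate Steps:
$r = 35$ ($r = 47 - 12 = 35$)
$\left(F - Q{\left(-1,-9 \right)}\right) r = \left(219 - 15\right) 35 = 204 \cdot 35 = 7140$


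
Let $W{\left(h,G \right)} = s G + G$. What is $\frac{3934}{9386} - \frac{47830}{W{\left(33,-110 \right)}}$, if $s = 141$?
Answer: $\frac{25519073}{7330466} \approx 3.4812$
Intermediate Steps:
$W{\left(h,G \right)} = 142 G$ ($W{\left(h,G \right)} = 141 G + G = 142 G$)
$\frac{3934}{9386} - \frac{47830}{W{\left(33,-110 \right)}} = \frac{3934}{9386} - \frac{47830}{142 \left(-110\right)} = 3934 \cdot \frac{1}{9386} - \frac{47830}{-15620} = \frac{1967}{4693} - - \frac{4783}{1562} = \frac{1967}{4693} + \frac{4783}{1562} = \frac{25519073}{7330466}$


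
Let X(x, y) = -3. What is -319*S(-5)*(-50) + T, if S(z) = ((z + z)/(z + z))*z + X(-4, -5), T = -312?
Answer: -127912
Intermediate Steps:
S(z) = -3 + z (S(z) = ((z + z)/(z + z))*z - 3 = ((2*z)/((2*z)))*z - 3 = ((2*z)*(1/(2*z)))*z - 3 = 1*z - 3 = z - 3 = -3 + z)
-319*S(-5)*(-50) + T = -319*(-3 - 5)*(-50) - 312 = -(-2552)*(-50) - 312 = -319*400 - 312 = -127600 - 312 = -127912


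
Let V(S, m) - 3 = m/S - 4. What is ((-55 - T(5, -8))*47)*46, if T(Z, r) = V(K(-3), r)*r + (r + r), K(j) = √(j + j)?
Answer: -101614 + 69184*I*√6/3 ≈ -1.0161e+5 + 56489.0*I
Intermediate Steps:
K(j) = √2*√j (K(j) = √(2*j) = √2*√j)
V(S, m) = -1 + m/S (V(S, m) = 3 + (m/S - 4) = 3 + (-4 + m/S) = -1 + m/S)
T(Z, r) = 2*r - I*r*√6*(r - I*√6)/6 (T(Z, r) = ((r - √2*√(-3))/((√2*√(-3))))*r + (r + r) = ((r - √2*I*√3)/((√2*(I*√3))))*r + 2*r = ((r - I*√6)/((I*√6)))*r + 2*r = ((-I*√6/6)*(r - I*√6))*r + 2*r = (-I*√6*(r - I*√6)/6)*r + 2*r = -I*r*√6*(r - I*√6)/6 + 2*r = 2*r - I*r*√6*(r - I*√6)/6)
((-55 - T(5, -8))*47)*46 = ((-55 - (-8)*(6 - 1*I*(-8)*√6)/6)*47)*46 = ((-55 - (-8)*(6 + 8*I*√6)/6)*47)*46 = ((-55 - (-8 - 32*I*√6/3))*47)*46 = ((-55 + (8 + 32*I*√6/3))*47)*46 = ((-47 + 32*I*√6/3)*47)*46 = (-2209 + 1504*I*√6/3)*46 = -101614 + 69184*I*√6/3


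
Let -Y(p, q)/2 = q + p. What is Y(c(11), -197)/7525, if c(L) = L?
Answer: 372/7525 ≈ 0.049435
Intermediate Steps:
Y(p, q) = -2*p - 2*q (Y(p, q) = -2*(q + p) = -2*(p + q) = -2*p - 2*q)
Y(c(11), -197)/7525 = (-2*11 - 2*(-197))/7525 = (-22 + 394)*(1/7525) = 372*(1/7525) = 372/7525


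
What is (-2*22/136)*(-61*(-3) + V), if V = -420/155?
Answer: -61479/1054 ≈ -58.329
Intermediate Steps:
V = -84/31 (V = -420*1/155 = -84/31 ≈ -2.7097)
(-2*22/136)*(-61*(-3) + V) = (-2*22/136)*(-61*(-3) - 84/31) = (-44*1/136)*(183 - 84/31) = -11/34*5589/31 = -61479/1054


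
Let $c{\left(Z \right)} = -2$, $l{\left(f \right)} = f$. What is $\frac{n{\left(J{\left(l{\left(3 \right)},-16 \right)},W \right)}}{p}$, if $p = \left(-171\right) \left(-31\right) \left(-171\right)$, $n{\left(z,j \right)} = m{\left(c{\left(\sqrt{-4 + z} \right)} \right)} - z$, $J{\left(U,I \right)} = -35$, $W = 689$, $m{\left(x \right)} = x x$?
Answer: $- \frac{13}{302157} \approx -4.3024 \cdot 10^{-5}$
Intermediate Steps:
$m{\left(x \right)} = x^{2}$
$n{\left(z,j \right)} = 4 - z$ ($n{\left(z,j \right)} = \left(-2\right)^{2} - z = 4 - z$)
$p = -906471$ ($p = 5301 \left(-171\right) = -906471$)
$\frac{n{\left(J{\left(l{\left(3 \right)},-16 \right)},W \right)}}{p} = \frac{4 - -35}{-906471} = \left(4 + 35\right) \left(- \frac{1}{906471}\right) = 39 \left(- \frac{1}{906471}\right) = - \frac{13}{302157}$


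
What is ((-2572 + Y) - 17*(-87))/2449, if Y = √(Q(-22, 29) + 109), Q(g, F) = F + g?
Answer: -1093/2449 + 2*√29/2449 ≈ -0.44191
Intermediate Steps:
Y = 2*√29 (Y = √((29 - 22) + 109) = √(7 + 109) = √116 = 2*√29 ≈ 10.770)
((-2572 + Y) - 17*(-87))/2449 = ((-2572 + 2*√29) - 17*(-87))/2449 = ((-2572 + 2*√29) + 1479)*(1/2449) = (-1093 + 2*√29)*(1/2449) = -1093/2449 + 2*√29/2449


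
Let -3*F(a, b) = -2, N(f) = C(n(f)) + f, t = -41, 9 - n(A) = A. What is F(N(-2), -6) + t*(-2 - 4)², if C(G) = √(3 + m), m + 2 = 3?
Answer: -4426/3 ≈ -1475.3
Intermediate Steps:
m = 1 (m = -2 + 3 = 1)
n(A) = 9 - A
C(G) = 2 (C(G) = √(3 + 1) = √4 = 2)
N(f) = 2 + f
F(a, b) = ⅔ (F(a, b) = -⅓*(-2) = ⅔)
F(N(-2), -6) + t*(-2 - 4)² = ⅔ - 41*(-2 - 4)² = ⅔ - 41*(-6)² = ⅔ - 41*36 = ⅔ - 1476 = -4426/3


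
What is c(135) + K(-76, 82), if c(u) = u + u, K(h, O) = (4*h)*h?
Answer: 23374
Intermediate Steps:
K(h, O) = 4*h**2
c(u) = 2*u
c(135) + K(-76, 82) = 2*135 + 4*(-76)**2 = 270 + 4*5776 = 270 + 23104 = 23374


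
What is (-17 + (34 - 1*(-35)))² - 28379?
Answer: -25675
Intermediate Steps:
(-17 + (34 - 1*(-35)))² - 28379 = (-17 + (34 + 35))² - 28379 = (-17 + 69)² - 28379 = 52² - 28379 = 2704 - 28379 = -25675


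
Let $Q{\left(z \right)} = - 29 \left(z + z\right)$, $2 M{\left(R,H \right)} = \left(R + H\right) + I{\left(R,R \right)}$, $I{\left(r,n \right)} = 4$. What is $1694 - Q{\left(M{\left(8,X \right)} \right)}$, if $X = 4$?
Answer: $2158$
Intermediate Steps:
$M{\left(R,H \right)} = 2 + \frac{H}{2} + \frac{R}{2}$ ($M{\left(R,H \right)} = \frac{\left(R + H\right) + 4}{2} = \frac{\left(H + R\right) + 4}{2} = \frac{4 + H + R}{2} = 2 + \frac{H}{2} + \frac{R}{2}$)
$Q{\left(z \right)} = - 58 z$ ($Q{\left(z \right)} = - 29 \cdot 2 z = - 58 z$)
$1694 - Q{\left(M{\left(8,X \right)} \right)} = 1694 - - 58 \left(2 + \frac{1}{2} \cdot 4 + \frac{1}{2} \cdot 8\right) = 1694 - - 58 \left(2 + 2 + 4\right) = 1694 - \left(-58\right) 8 = 1694 - -464 = 1694 + 464 = 2158$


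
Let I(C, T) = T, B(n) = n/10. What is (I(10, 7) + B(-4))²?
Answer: 1089/25 ≈ 43.560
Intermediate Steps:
B(n) = n/10 (B(n) = n*(⅒) = n/10)
(I(10, 7) + B(-4))² = (7 + (⅒)*(-4))² = (7 - ⅖)² = (33/5)² = 1089/25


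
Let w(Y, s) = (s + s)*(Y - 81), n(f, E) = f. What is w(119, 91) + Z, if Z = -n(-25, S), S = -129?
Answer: 6941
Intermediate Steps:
Z = 25 (Z = -1*(-25) = 25)
w(Y, s) = 2*s*(-81 + Y) (w(Y, s) = (2*s)*(-81 + Y) = 2*s*(-81 + Y))
w(119, 91) + Z = 2*91*(-81 + 119) + 25 = 2*91*38 + 25 = 6916 + 25 = 6941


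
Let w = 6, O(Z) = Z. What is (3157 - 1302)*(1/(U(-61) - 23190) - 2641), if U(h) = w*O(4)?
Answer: -113491509985/23166 ≈ -4.8991e+6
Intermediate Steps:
U(h) = 24 (U(h) = 6*4 = 24)
(3157 - 1302)*(1/(U(-61) - 23190) - 2641) = (3157 - 1302)*(1/(24 - 23190) - 2641) = 1855*(1/(-23166) - 2641) = 1855*(-1/23166 - 2641) = 1855*(-61181407/23166) = -113491509985/23166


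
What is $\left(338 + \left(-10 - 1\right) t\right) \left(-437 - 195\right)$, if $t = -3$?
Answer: $-234472$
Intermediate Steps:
$\left(338 + \left(-10 - 1\right) t\right) \left(-437 - 195\right) = \left(338 + \left(-10 - 1\right) \left(-3\right)\right) \left(-437 - 195\right) = \left(338 - -33\right) \left(-632\right) = \left(338 + 33\right) \left(-632\right) = 371 \left(-632\right) = -234472$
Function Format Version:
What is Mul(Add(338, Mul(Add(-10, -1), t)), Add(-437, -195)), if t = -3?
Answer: -234472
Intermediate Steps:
Mul(Add(338, Mul(Add(-10, -1), t)), Add(-437, -195)) = Mul(Add(338, Mul(Add(-10, -1), -3)), Add(-437, -195)) = Mul(Add(338, Mul(-11, -3)), -632) = Mul(Add(338, 33), -632) = Mul(371, -632) = -234472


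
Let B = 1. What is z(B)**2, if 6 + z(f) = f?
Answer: 25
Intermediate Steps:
z(f) = -6 + f
z(B)**2 = (-6 + 1)**2 = (-5)**2 = 25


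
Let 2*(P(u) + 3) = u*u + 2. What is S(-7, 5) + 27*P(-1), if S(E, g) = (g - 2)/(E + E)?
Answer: -285/7 ≈ -40.714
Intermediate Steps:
S(E, g) = (-2 + g)/(2*E) (S(E, g) = (-2 + g)/((2*E)) = (-2 + g)*(1/(2*E)) = (-2 + g)/(2*E))
P(u) = -2 + u²/2 (P(u) = -3 + (u*u + 2)/2 = -3 + (u² + 2)/2 = -3 + (2 + u²)/2 = -3 + (1 + u²/2) = -2 + u²/2)
S(-7, 5) + 27*P(-1) = (½)*(-2 + 5)/(-7) + 27*(-2 + (½)*(-1)²) = (½)*(-⅐)*3 + 27*(-2 + (½)*1) = -3/14 + 27*(-2 + ½) = -3/14 + 27*(-3/2) = -3/14 - 81/2 = -285/7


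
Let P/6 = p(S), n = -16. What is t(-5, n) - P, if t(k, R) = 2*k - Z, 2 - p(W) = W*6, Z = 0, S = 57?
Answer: 2030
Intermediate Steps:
p(W) = 2 - 6*W (p(W) = 2 - W*6 = 2 - 6*W)
t(k, R) = 2*k (t(k, R) = 2*k - 1*0 = 2*k + 0 = 2*k)
P = -2040 (P = 6*(2 - 6*57) = 6*(2 - 342) = 6*(-340) = -2040)
t(-5, n) - P = 2*(-5) - 1*(-2040) = -10 + 2040 = 2030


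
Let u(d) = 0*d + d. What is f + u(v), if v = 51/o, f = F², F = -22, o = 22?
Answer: 10699/22 ≈ 486.32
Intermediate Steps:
f = 484 (f = (-22)² = 484)
v = 51/22 ≈ 2.3182
u(d) = d (u(d) = 0 + d = d)
f + u(v) = 484 + 51/22 = 10699/22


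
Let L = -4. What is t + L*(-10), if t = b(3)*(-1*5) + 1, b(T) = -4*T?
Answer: 101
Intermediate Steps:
t = 61 (t = (-4*3)*(-1*5) + 1 = -12*(-5) + 1 = 60 + 1 = 61)
t + L*(-10) = 61 - 4*(-10) = 61 + 40 = 101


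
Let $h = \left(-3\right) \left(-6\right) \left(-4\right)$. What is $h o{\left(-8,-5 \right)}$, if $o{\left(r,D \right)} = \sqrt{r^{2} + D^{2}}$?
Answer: $- 72 \sqrt{89} \approx -679.25$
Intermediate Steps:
$o{\left(r,D \right)} = \sqrt{D^{2} + r^{2}}$
$h = -72$ ($h = 18 \left(-4\right) = -72$)
$h o{\left(-8,-5 \right)} = - 72 \sqrt{\left(-5\right)^{2} + \left(-8\right)^{2}} = - 72 \sqrt{25 + 64} = - 72 \sqrt{89}$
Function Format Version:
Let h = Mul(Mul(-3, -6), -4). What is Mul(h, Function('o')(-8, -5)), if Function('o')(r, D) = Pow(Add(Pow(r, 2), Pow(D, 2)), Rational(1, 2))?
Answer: Mul(-72, Pow(89, Rational(1, 2))) ≈ -679.25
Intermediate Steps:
Function('o')(r, D) = Pow(Add(Pow(D, 2), Pow(r, 2)), Rational(1, 2))
h = -72 (h = Mul(18, -4) = -72)
Mul(h, Function('o')(-8, -5)) = Mul(-72, Pow(Add(Pow(-5, 2), Pow(-8, 2)), Rational(1, 2))) = Mul(-72, Pow(Add(25, 64), Rational(1, 2))) = Mul(-72, Pow(89, Rational(1, 2)))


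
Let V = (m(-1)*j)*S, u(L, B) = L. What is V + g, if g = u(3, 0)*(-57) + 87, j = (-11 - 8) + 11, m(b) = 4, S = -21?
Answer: 588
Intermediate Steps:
j = -8 (j = -19 + 11 = -8)
g = -84 (g = 3*(-57) + 87 = -171 + 87 = -84)
V = 672 (V = (4*(-8))*(-21) = -32*(-21) = 672)
V + g = 672 - 84 = 588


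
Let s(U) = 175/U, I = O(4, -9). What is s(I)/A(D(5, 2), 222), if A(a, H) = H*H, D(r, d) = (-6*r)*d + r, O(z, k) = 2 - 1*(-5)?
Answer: 25/49284 ≈ 0.00050726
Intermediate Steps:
O(z, k) = 7 (O(z, k) = 2 + 5 = 7)
I = 7
D(r, d) = r - 6*d*r (D(r, d) = -6*d*r + r = r - 6*d*r)
A(a, H) = H²
s(I)/A(D(5, 2), 222) = (175/7)/(222²) = (175*(⅐))/49284 = 25*(1/49284) = 25/49284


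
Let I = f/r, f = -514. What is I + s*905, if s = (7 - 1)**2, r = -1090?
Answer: 17756357/545 ≈ 32580.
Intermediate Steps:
s = 36 (s = 6**2 = 36)
I = 257/545 (I = -514/(-1090) = -514*(-1/1090) = 257/545 ≈ 0.47156)
I + s*905 = 257/545 + 36*905 = 257/545 + 32580 = 17756357/545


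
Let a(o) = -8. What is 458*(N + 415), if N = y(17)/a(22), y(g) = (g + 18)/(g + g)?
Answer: 25841505/136 ≈ 1.9001e+5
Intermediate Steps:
y(g) = (18 + g)/(2*g) (y(g) = (18 + g)/((2*g)) = (18 + g)*(1/(2*g)) = (18 + g)/(2*g))
N = -35/272 (N = ((½)*(18 + 17)/17)/(-8) = ((½)*(1/17)*35)*(-⅛) = (35/34)*(-⅛) = -35/272 ≈ -0.12868)
458*(N + 415) = 458*(-35/272 + 415) = 458*(112845/272) = 25841505/136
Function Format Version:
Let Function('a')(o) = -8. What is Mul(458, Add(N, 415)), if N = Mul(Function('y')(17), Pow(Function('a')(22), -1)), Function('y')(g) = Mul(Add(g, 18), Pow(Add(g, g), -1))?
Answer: Rational(25841505, 136) ≈ 1.9001e+5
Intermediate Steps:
Function('y')(g) = Mul(Rational(1, 2), Pow(g, -1), Add(18, g)) (Function('y')(g) = Mul(Add(18, g), Pow(Mul(2, g), -1)) = Mul(Add(18, g), Mul(Rational(1, 2), Pow(g, -1))) = Mul(Rational(1, 2), Pow(g, -1), Add(18, g)))
N = Rational(-35, 272) (N = Mul(Mul(Rational(1, 2), Pow(17, -1), Add(18, 17)), Pow(-8, -1)) = Mul(Mul(Rational(1, 2), Rational(1, 17), 35), Rational(-1, 8)) = Mul(Rational(35, 34), Rational(-1, 8)) = Rational(-35, 272) ≈ -0.12868)
Mul(458, Add(N, 415)) = Mul(458, Add(Rational(-35, 272), 415)) = Mul(458, Rational(112845, 272)) = Rational(25841505, 136)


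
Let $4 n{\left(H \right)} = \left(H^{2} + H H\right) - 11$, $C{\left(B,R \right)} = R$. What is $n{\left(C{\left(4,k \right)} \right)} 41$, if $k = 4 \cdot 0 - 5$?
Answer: $\frac{1599}{4} \approx 399.75$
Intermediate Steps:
$k = -5$ ($k = 0 - 5 = -5$)
$n{\left(H \right)} = - \frac{11}{4} + \frac{H^{2}}{2}$ ($n{\left(H \right)} = \frac{\left(H^{2} + H H\right) - 11}{4} = \frac{\left(H^{2} + H^{2}\right) - 11}{4} = \frac{2 H^{2} - 11}{4} = \frac{-11 + 2 H^{2}}{4} = - \frac{11}{4} + \frac{H^{2}}{2}$)
$n{\left(C{\left(4,k \right)} \right)} 41 = \left(- \frac{11}{4} + \frac{\left(-5\right)^{2}}{2}\right) 41 = \left(- \frac{11}{4} + \frac{1}{2} \cdot 25\right) 41 = \left(- \frac{11}{4} + \frac{25}{2}\right) 41 = \frac{39}{4} \cdot 41 = \frac{1599}{4}$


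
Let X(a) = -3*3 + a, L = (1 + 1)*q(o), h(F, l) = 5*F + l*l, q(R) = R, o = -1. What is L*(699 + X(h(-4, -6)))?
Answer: -1412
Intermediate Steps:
h(F, l) = l**2 + 5*F (h(F, l) = 5*F + l**2 = l**2 + 5*F)
L = -2 (L = (1 + 1)*(-1) = 2*(-1) = -2)
X(a) = -9 + a
L*(699 + X(h(-4, -6))) = -2*(699 + (-9 + ((-6)**2 + 5*(-4)))) = -2*(699 + (-9 + (36 - 20))) = -2*(699 + (-9 + 16)) = -2*(699 + 7) = -2*706 = -1412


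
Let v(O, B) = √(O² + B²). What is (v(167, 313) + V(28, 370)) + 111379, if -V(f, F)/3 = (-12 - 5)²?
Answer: 110512 + √125858 ≈ 1.1087e+5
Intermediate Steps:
V(f, F) = -867 (V(f, F) = -3*(-12 - 5)² = -3*(-17)² = -3*289 = -867)
v(O, B) = √(B² + O²)
(v(167, 313) + V(28, 370)) + 111379 = (√(313² + 167²) - 867) + 111379 = (√(97969 + 27889) - 867) + 111379 = (√125858 - 867) + 111379 = (-867 + √125858) + 111379 = 110512 + √125858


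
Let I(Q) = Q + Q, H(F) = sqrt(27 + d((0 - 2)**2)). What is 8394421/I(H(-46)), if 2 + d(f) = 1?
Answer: 8394421*sqrt(26)/52 ≈ 8.2314e+5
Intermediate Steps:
d(f) = -1 (d(f) = -2 + 1 = -1)
H(F) = sqrt(26) (H(F) = sqrt(27 - 1) = sqrt(26))
I(Q) = 2*Q
8394421/I(H(-46)) = 8394421/((2*sqrt(26))) = 8394421*(sqrt(26)/52) = 8394421*sqrt(26)/52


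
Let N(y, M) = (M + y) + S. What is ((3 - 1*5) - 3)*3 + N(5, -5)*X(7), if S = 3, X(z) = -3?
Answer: -24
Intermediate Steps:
N(y, M) = 3 + M + y (N(y, M) = (M + y) + 3 = 3 + M + y)
((3 - 1*5) - 3)*3 + N(5, -5)*X(7) = ((3 - 1*5) - 3)*3 + (3 - 5 + 5)*(-3) = ((3 - 5) - 3)*3 + 3*(-3) = (-2 - 3)*3 - 9 = -5*3 - 9 = -15 - 9 = -24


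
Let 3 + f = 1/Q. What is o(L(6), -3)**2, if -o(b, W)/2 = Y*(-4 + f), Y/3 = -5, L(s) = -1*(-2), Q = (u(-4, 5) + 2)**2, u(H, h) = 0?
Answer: 164025/4 ≈ 41006.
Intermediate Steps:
Q = 4 (Q = (0 + 2)**2 = 2**2 = 4)
L(s) = 2
Y = -15 (Y = 3*(-5) = -15)
f = -11/4 (f = -3 + 1/4 = -11/4 ≈ -2.7500)
o(b, W) = -405/2 (o(b, W) = -(-30)*(-4 - 11/4) = -(-30)*(-27)/4 = -2*405/4 = -405/2)
o(L(6), -3)**2 = (-405/2)**2 = 164025/4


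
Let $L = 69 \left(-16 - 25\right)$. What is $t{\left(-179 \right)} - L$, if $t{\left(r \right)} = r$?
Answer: $2650$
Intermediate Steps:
$L = -2829$ ($L = 69 \left(-41\right) = -2829$)
$t{\left(-179 \right)} - L = -179 - -2829 = -179 + 2829 = 2650$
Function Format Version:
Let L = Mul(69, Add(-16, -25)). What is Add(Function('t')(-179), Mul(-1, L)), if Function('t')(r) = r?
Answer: 2650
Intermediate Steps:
L = -2829 (L = Mul(69, -41) = -2829)
Add(Function('t')(-179), Mul(-1, L)) = Add(-179, Mul(-1, -2829)) = Add(-179, 2829) = 2650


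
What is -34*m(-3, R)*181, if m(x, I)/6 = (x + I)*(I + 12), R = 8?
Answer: -3692400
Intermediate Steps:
m(x, I) = 6*(12 + I)*(I + x) (m(x, I) = 6*((x + I)*(I + 12)) = 6*((I + x)*(12 + I)) = 6*((12 + I)*(I + x)) = 6*(12 + I)*(I + x))
-34*m(-3, R)*181 = -34*(6*8² + 72*8 + 72*(-3) + 6*8*(-3))*181 = -34*(6*64 + 576 - 216 - 144)*181 = -34*(384 + 576 - 216 - 144)*181 = -34*600*181 = -20400*181 = -3692400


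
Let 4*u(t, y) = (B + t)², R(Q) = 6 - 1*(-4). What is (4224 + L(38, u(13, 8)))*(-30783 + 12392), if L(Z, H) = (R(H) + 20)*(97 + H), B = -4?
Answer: -284747853/2 ≈ -1.4237e+8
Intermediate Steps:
R(Q) = 10 (R(Q) = 6 + 4 = 10)
u(t, y) = (-4 + t)²/4
L(Z, H) = 2910 + 30*H (L(Z, H) = (10 + 20)*(97 + H) = 30*(97 + H) = 2910 + 30*H)
(4224 + L(38, u(13, 8)))*(-30783 + 12392) = (4224 + (2910 + 30*((-4 + 13)²/4)))*(-30783 + 12392) = (4224 + (2910 + 30*((¼)*9²)))*(-18391) = (4224 + (2910 + 30*((¼)*81)))*(-18391) = (4224 + (2910 + 30*(81/4)))*(-18391) = (4224 + (2910 + 1215/2))*(-18391) = (4224 + 7035/2)*(-18391) = (15483/2)*(-18391) = -284747853/2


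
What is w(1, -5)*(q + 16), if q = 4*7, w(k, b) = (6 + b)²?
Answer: 44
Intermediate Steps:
q = 28
w(1, -5)*(q + 16) = (6 - 5)²*(28 + 16) = 1²*44 = 1*44 = 44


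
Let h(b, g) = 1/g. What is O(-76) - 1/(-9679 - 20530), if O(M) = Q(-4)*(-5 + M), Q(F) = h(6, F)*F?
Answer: -2446928/30209 ≈ -81.000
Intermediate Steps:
Q(F) = 1 (Q(F) = F/F = 1)
O(M) = -5 + M (O(M) = 1*(-5 + M) = -5 + M)
O(-76) - 1/(-9679 - 20530) = (-5 - 76) - 1/(-9679 - 20530) = -81 - 1/(-30209) = -81 - 1*(-1/30209) = -81 + 1/30209 = -2446928/30209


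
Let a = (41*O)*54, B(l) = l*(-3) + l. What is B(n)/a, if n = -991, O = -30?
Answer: -991/33210 ≈ -0.029840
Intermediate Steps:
B(l) = -2*l (B(l) = -3*l + l = -2*l)
a = -66420 (a = (41*(-30))*54 = -1230*54 = -66420)
B(n)/a = -2*(-991)/(-66420) = 1982*(-1/66420) = -991/33210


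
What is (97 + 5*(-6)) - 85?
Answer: -18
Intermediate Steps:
(97 + 5*(-6)) - 85 = (97 - 30) - 85 = 67 - 85 = -18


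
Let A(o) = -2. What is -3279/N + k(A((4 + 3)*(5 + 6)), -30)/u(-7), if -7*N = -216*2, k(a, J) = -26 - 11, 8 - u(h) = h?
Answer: -40031/720 ≈ -55.599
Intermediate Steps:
u(h) = 8 - h
k(a, J) = -37
N = 432/7 (N = -(-72)*3*2/7 = -(-72)*6/7 = -1/7*(-432) = 432/7 ≈ 61.714)
-3279/N + k(A((4 + 3)*(5 + 6)), -30)/u(-7) = -3279/432/7 - 37/(8 - 1*(-7)) = -3279*7/432 - 37/(8 + 7) = -7651/144 - 37/15 = -40031/720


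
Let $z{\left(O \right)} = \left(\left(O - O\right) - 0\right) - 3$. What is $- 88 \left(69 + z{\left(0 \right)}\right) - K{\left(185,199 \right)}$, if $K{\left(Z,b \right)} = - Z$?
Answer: $-5623$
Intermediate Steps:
$z{\left(O \right)} = -3$ ($z{\left(O \right)} = \left(0 + \left(-5 + 5\right)\right) - 3 = \left(0 + 0\right) - 3 = 0 - 3 = -3$)
$- 88 \left(69 + z{\left(0 \right)}\right) - K{\left(185,199 \right)} = - 88 \left(69 - 3\right) - \left(-1\right) 185 = \left(-88\right) 66 - -185 = -5808 + 185 = -5623$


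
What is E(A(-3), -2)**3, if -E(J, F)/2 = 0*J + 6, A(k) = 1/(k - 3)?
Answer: -1728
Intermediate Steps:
A(k) = 1/(-3 + k)
E(J, F) = -12 (E(J, F) = -2*(0*J + 6) = -2*(0 + 6) = -2*6 = -12)
E(A(-3), -2)**3 = (-12)**3 = -1728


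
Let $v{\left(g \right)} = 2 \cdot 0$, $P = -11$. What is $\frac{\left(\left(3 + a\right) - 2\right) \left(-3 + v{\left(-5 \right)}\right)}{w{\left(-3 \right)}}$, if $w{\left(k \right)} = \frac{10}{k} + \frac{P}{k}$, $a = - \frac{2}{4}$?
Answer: $- \frac{9}{2} \approx -4.5$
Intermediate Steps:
$a = - \frac{1}{2}$ ($a = \left(-2\right) \frac{1}{4} = - \frac{1}{2} \approx -0.5$)
$v{\left(g \right)} = 0$
$w{\left(k \right)} = - \frac{1}{k}$ ($w{\left(k \right)} = \frac{10}{k} - \frac{11}{k} = - \frac{1}{k}$)
$\frac{\left(\left(3 + a\right) - 2\right) \left(-3 + v{\left(-5 \right)}\right)}{w{\left(-3 \right)}} = \frac{\left(\left(3 - \frac{1}{2}\right) - 2\right) \left(-3 + 0\right)}{\left(-1\right) \frac{1}{-3}} = \frac{\left(\frac{5}{2} - 2\right) \left(-3\right)}{\left(-1\right) \left(- \frac{1}{3}\right)} = \frac{1}{2} \left(-3\right) \frac{1}{\frac{1}{3}} = \left(- \frac{3}{2}\right) 3 = - \frac{9}{2}$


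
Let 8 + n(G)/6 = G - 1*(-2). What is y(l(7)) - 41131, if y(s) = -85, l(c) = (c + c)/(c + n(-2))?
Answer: -41216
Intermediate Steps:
n(G) = -36 + 6*G (n(G) = -48 + 6*(G - 1*(-2)) = -48 + 6*(G + 2) = -48 + 6*(2 + G) = -48 + (12 + 6*G) = -36 + 6*G)
l(c) = 2*c/(-48 + c) (l(c) = (c + c)/(c + (-36 + 6*(-2))) = (2*c)/(c + (-36 - 12)) = (2*c)/(c - 48) = (2*c)/(-48 + c) = 2*c/(-48 + c))
y(l(7)) - 41131 = -85 - 41131 = -41216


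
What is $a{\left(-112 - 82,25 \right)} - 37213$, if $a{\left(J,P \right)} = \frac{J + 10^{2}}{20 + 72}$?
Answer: $- \frac{1711845}{46} \approx -37214.0$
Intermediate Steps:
$a{\left(J,P \right)} = \frac{25}{23} + \frac{J}{92}$ ($a{\left(J,P \right)} = \frac{J + 100}{92} = \left(100 + J\right) \frac{1}{92} = \frac{25}{23} + \frac{J}{92}$)
$a{\left(-112 - 82,25 \right)} - 37213 = \left(\frac{25}{23} + \frac{-112 - 82}{92}\right) - 37213 = \left(\frac{25}{23} + \frac{1}{92} \left(-194\right)\right) - 37213 = \left(\frac{25}{23} - \frac{97}{46}\right) - 37213 = - \frac{47}{46} - 37213 = - \frac{1711845}{46}$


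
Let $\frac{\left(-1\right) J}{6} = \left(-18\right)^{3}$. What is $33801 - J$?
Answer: $-1191$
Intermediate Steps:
$J = 34992$ ($J = - 6 \left(-18\right)^{3} = \left(-6\right) \left(-5832\right) = 34992$)
$33801 - J = 33801 - 34992 = -1191$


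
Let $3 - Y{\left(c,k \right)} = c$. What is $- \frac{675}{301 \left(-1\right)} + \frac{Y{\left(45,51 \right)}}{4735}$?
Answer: $\frac{3183483}{1425235} \approx 2.2337$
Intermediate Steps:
$Y{\left(c,k \right)} = 3 - c$
$- \frac{675}{301 \left(-1\right)} + \frac{Y{\left(45,51 \right)}}{4735} = - \frac{675}{301 \left(-1\right)} + \frac{3 - 45}{4735} = - \frac{675}{-301} + \left(3 - 45\right) \frac{1}{4735} = \left(-675\right) \left(- \frac{1}{301}\right) - \frac{42}{4735} = \frac{675}{301} - \frac{42}{4735} = \frac{3183483}{1425235}$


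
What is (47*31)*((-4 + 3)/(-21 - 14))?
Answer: 1457/35 ≈ 41.629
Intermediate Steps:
(47*31)*((-4 + 3)/(-21 - 14)) = 1457*(-1/(-35)) = 1457*(-1*(-1/35)) = 1457*(1/35) = 1457/35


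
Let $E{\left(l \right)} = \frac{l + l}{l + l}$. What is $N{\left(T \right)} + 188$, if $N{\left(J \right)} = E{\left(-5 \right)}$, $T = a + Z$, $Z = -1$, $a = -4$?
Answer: $189$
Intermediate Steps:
$T = -5$ ($T = -4 - 1 = -5$)
$E{\left(l \right)} = 1$ ($E{\left(l \right)} = \frac{2 l}{2 l} = 2 l \frac{1}{2 l} = 1$)
$N{\left(J \right)} = 1$
$N{\left(T \right)} + 188 = 1 + 188 = 189$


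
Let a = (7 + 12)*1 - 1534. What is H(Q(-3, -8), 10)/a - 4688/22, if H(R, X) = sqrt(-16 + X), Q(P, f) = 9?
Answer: -2344/11 - I*sqrt(6)/1515 ≈ -213.09 - 0.0016168*I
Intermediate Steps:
a = -1515 (a = 19*1 - 1534 = 19 - 1534 = -1515)
H(Q(-3, -8), 10)/a - 4688/22 = sqrt(-16 + 10)/(-1515) - 4688/22 = sqrt(-6)*(-1/1515) - 4688*1/22 = (I*sqrt(6))*(-1/1515) - 2344/11 = -I*sqrt(6)/1515 - 2344/11 = -2344/11 - I*sqrt(6)/1515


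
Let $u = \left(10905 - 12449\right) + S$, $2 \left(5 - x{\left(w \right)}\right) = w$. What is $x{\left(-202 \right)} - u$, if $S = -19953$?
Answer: $21603$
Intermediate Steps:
$x{\left(w \right)} = 5 - \frac{w}{2}$
$u = -21497$ ($u = \left(10905 - 12449\right) - 19953 = -1544 - 19953 = -21497$)
$x{\left(-202 \right)} - u = \left(5 - -101\right) - -21497 = \left(5 + 101\right) + 21497 = 106 + 21497 = 21603$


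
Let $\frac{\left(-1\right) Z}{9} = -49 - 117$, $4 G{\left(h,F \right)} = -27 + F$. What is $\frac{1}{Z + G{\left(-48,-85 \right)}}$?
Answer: $\frac{1}{1466} \approx 0.00068213$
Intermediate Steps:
$G{\left(h,F \right)} = - \frac{27}{4} + \frac{F}{4}$ ($G{\left(h,F \right)} = \frac{-27 + F}{4} = - \frac{27}{4} + \frac{F}{4}$)
$Z = 1494$ ($Z = - 9 \left(-49 - 117\right) = \left(-9\right) \left(-166\right) = 1494$)
$\frac{1}{Z + G{\left(-48,-85 \right)}} = \frac{1}{1494 + \left(- \frac{27}{4} + \frac{1}{4} \left(-85\right)\right)} = \frac{1}{1494 - 28} = \frac{1}{1466}$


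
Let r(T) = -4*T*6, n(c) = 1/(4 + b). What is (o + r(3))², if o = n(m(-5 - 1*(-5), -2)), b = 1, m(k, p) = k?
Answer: 128881/25 ≈ 5155.2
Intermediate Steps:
n(c) = ⅕ (n(c) = 1/(4 + 1) = 1/5 = ⅕)
o = ⅕ ≈ 0.20000
r(T) = -24*T
(o + r(3))² = (⅕ - 24*3)² = (⅕ - 72)² = (-359/5)² = 128881/25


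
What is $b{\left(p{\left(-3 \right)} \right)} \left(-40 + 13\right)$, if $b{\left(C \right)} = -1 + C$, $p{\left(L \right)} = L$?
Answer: $108$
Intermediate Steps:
$b{\left(p{\left(-3 \right)} \right)} \left(-40 + 13\right) = \left(-1 - 3\right) \left(-40 + 13\right) = \left(-4\right) \left(-27\right) = 108$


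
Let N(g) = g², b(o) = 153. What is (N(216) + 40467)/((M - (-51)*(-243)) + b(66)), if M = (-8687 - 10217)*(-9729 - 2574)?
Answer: 29041/77521224 ≈ 0.00037462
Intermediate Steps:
M = 232575912 (M = -18904*(-12303) = 232575912)
(N(216) + 40467)/((M - (-51)*(-243)) + b(66)) = (216² + 40467)/((232575912 - (-51)*(-243)) + 153) = (46656 + 40467)/((232575912 - 1*12393) + 153) = 87123/((232575912 - 12393) + 153) = 87123/(232563519 + 153) = 87123/232563672 = 87123*(1/232563672) = 29041/77521224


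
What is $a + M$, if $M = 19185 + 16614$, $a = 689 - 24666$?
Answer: $11822$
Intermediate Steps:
$a = -23977$
$M = 35799$
$a + M = -23977 + 35799 = 11822$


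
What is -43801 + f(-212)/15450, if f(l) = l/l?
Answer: -676725449/15450 ≈ -43801.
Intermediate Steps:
f(l) = 1
-43801 + f(-212)/15450 = -43801 + 1/15450 = -676725449/15450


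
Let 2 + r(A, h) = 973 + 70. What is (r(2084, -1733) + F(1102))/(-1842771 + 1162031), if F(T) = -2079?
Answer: 519/340370 ≈ 0.0015248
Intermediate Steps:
r(A, h) = 1041 (r(A, h) = -2 + (973 + 70) = -2 + 1043 = 1041)
(r(2084, -1733) + F(1102))/(-1842771 + 1162031) = (1041 - 2079)/(-1842771 + 1162031) = -1038/(-680740) = -1038*(-1/680740) = 519/340370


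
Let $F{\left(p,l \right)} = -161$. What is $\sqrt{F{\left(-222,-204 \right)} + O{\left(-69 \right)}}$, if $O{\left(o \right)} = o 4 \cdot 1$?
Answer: $i \sqrt{437} \approx 20.905 i$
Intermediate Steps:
$O{\left(o \right)} = 4 o$ ($O{\left(o \right)} = 4 o 1 = 4 o$)
$\sqrt{F{\left(-222,-204 \right)} + O{\left(-69 \right)}} = \sqrt{-161 + 4 \left(-69\right)} = \sqrt{-161 - 276} = \sqrt{-437} = i \sqrt{437}$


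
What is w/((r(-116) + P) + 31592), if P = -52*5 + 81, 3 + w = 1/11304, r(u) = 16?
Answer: -33911/355273416 ≈ -9.5450e-5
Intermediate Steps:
w = -33911/11304 (w = -3 + 1/11304 = -33911/11304 ≈ -2.9999)
P = -179 (P = -260 + 81 = -179)
w/((r(-116) + P) + 31592) = -33911/(11304*((16 - 179) + 31592)) = -33911/(11304*(-163 + 31592)) = -33911/11304/31429 = -33911/11304*1/31429 = -33911/355273416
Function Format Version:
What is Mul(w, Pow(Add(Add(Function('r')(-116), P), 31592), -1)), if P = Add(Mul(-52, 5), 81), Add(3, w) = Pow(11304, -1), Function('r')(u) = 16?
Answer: Rational(-33911, 355273416) ≈ -9.5450e-5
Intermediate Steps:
w = Rational(-33911, 11304) (w = Add(-3, Pow(11304, -1)) = Add(-3, Rational(1, 11304)) = Rational(-33911, 11304) ≈ -2.9999)
P = -179 (P = Add(-260, 81) = -179)
Mul(w, Pow(Add(Add(Function('r')(-116), P), 31592), -1)) = Mul(Rational(-33911, 11304), Pow(Add(Add(16, -179), 31592), -1)) = Mul(Rational(-33911, 11304), Pow(Add(-163, 31592), -1)) = Mul(Rational(-33911, 11304), Pow(31429, -1)) = Mul(Rational(-33911, 11304), Rational(1, 31429)) = Rational(-33911, 355273416)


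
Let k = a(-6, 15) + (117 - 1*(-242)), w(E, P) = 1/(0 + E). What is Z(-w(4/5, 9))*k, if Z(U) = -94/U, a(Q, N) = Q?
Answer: 132728/5 ≈ 26546.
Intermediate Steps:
w(E, P) = 1/E
k = 353 (k = -6 + (117 - 1*(-242)) = -6 + (117 + 242) = -6 + 359 = 353)
Z(-w(4/5, 9))*k = -94*(-4/5)*353 = -94/((-1/(4*(⅕))))*353 = -94/((-1/⅘))*353 = -94/((-1*5/4))*353 = -94/(-5/4)*353 = -94*(-⅘)*353 = (376/5)*353 = 132728/5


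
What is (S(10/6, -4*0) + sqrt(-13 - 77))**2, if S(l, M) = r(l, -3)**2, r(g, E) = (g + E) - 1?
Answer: -4889/81 + 98*I*sqrt(10)/3 ≈ -60.358 + 103.3*I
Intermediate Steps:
r(g, E) = -1 + E + g (r(g, E) = (E + g) - 1 = -1 + E + g)
S(l, M) = (-4 + l)**2 (S(l, M) = (-1 - 3 + l)**2 = (-4 + l)**2)
(S(10/6, -4*0) + sqrt(-13 - 77))**2 = ((-4 + 10/6)**2 + sqrt(-13 - 77))**2 = ((-4 + 10*(1/6))**2 + sqrt(-90))**2 = ((-4 + 5/3)**2 + 3*I*sqrt(10))**2 = ((-7/3)**2 + 3*I*sqrt(10))**2 = (49/9 + 3*I*sqrt(10))**2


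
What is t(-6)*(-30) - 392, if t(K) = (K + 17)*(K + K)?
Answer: 3568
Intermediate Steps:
t(K) = 2*K*(17 + K) (t(K) = (17 + K)*(2*K) = 2*K*(17 + K))
t(-6)*(-30) - 392 = (2*(-6)*(17 - 6))*(-30) - 392 = (2*(-6)*11)*(-30) - 392 = -132*(-30) - 392 = 3960 - 392 = 3568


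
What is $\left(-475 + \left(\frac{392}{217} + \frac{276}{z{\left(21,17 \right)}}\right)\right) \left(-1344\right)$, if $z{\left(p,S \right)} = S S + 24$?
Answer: $\frac{6159338304}{9703} \approx 6.3479 \cdot 10^{5}$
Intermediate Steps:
$z{\left(p,S \right)} = 24 + S^{2}$ ($z{\left(p,S \right)} = S^{2} + 24 = 24 + S^{2}$)
$\left(-475 + \left(\frac{392}{217} + \frac{276}{z{\left(21,17 \right)}}\right)\right) \left(-1344\right) = \left(-475 + \left(\frac{392}{217} + \frac{276}{24 + 17^{2}}\right)\right) \left(-1344\right) = \left(-475 + \left(392 \cdot \frac{1}{217} + \frac{276}{24 + 289}\right)\right) \left(-1344\right) = \left(-475 + \left(\frac{56}{31} + \frac{276}{313}\right)\right) \left(-1344\right) = \left(-475 + \frac{26084}{9703}\right) \left(-1344\right) = \left(- \frac{4582841}{9703}\right) \left(-1344\right) = \frac{6159338304}{9703}$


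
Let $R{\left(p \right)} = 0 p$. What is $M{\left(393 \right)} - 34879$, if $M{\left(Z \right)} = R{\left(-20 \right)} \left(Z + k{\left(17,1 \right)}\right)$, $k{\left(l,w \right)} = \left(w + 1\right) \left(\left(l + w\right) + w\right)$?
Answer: $-34879$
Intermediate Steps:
$R{\left(p \right)} = 0$
$k{\left(l,w \right)} = \left(1 + w\right) \left(l + 2 w\right)$
$M{\left(Z \right)} = 0$ ($M{\left(Z \right)} = 0 \left(Z + \left(17 + 2 \cdot 1 + 2 \cdot 1^{2} + 17 \cdot 1\right)\right) = 0 \left(Z + \left(17 + 2 + 2 \cdot 1 + 17\right)\right) = 0 \left(Z + \left(17 + 2 + 2 + 17\right)\right) = 0 \left(Z + 38\right) = 0 \left(38 + Z\right) = 0$)
$M{\left(393 \right)} - 34879 = 0 - 34879 = -34879$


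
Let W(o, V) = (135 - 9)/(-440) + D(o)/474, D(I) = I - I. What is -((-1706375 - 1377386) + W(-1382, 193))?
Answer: 678427483/220 ≈ 3.0838e+6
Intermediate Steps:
D(I) = 0
W(o, V) = -63/220 (W(o, V) = (135 - 9)/(-440) + 0/474 = 126*(-1/440) + 0*(1/474) = -63/220 + 0 = -63/220)
-((-1706375 - 1377386) + W(-1382, 193)) = -((-1706375 - 1377386) - 63/220) = -(-3083761 - 63/220) = -1*(-678427483/220) = 678427483/220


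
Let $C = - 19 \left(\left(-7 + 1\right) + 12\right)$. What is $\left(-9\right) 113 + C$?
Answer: $-1131$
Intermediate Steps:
$C = -114$ ($C = - 19 \left(-6 + 12\right) = \left(-19\right) 6 = -114$)
$\left(-9\right) 113 + C = \left(-9\right) 113 - 114 = -1017 - 114 = -1131$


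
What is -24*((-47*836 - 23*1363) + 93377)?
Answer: -545664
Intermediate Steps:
-24*((-47*836 - 23*1363) + 93377) = -24*((-39292 - 31349) + 93377) = -24*(-70641 + 93377) = -24*22736 = -545664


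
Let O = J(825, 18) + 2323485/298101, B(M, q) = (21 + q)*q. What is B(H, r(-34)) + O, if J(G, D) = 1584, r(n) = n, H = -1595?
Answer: 202092037/99367 ≈ 2033.8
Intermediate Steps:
B(M, q) = q*(21 + q)
O = 158171823/99367 (O = 1584 + 2323485/298101 = 1584 + 2323485*(1/298101) = 1584 + 774495/99367 = 158171823/99367 ≈ 1591.8)
B(H, r(-34)) + O = -34*(21 - 34) + 158171823/99367 = -34*(-13) + 158171823/99367 = 442 + 158171823/99367 = 202092037/99367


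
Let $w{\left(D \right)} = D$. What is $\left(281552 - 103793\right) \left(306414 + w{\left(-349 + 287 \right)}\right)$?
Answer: $54456825168$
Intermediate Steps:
$\left(281552 - 103793\right) \left(306414 + w{\left(-349 + 287 \right)}\right) = \left(281552 - 103793\right) \left(306414 + \left(-349 + 287\right)\right) = 177759 \left(306414 - 62\right) = 177759 \cdot 306352 = 54456825168$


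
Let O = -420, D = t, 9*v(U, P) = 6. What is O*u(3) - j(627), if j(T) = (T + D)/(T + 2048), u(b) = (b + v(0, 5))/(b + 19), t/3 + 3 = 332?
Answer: -188864/2675 ≈ -70.603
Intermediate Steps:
t = 987 (t = -9 + 3*332 = -9 + 996 = 987)
v(U, P) = ⅔ (v(U, P) = (⅑)*6 = ⅔)
D = 987
u(b) = (⅔ + b)/(19 + b) (u(b) = (b + ⅔)/(b + 19) = (⅔ + b)/(19 + b))
j(T) = (987 + T)/(2048 + T) (j(T) = (T + 987)/(T + 2048) = (987 + T)/(2048 + T))
O*u(3) - j(627) = -420*(⅔ + 3)/(19 + 3) - (987 + 627)/(2048 + 627) = -420*11/(22*3) - 1614/2675 = -210*11/(11*3) - 1614/2675 = -420*⅙ - 1*1614/2675 = -70 - 1614/2675 = -188864/2675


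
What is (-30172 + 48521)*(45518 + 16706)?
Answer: 1141748176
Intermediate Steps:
(-30172 + 48521)*(45518 + 16706) = 18349*62224 = 1141748176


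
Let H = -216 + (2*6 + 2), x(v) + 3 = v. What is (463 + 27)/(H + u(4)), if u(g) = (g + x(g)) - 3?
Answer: -49/20 ≈ -2.4500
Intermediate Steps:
x(v) = -3 + v
u(g) = -6 + 2*g (u(g) = (g + (-3 + g)) - 3 = (-3 + 2*g) - 3 = -6 + 2*g)
H = -202 (H = -216 + (12 + 2) = -216 + 14 = -202)
(463 + 27)/(H + u(4)) = (463 + 27)/(-202 + (-6 + 2*4)) = 490/(-202 + (-6 + 8)) = 490/(-202 + 2) = 490/(-200) = 490*(-1/200) = -49/20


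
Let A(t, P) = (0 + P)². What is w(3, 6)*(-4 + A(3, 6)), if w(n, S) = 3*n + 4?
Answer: 416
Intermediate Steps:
A(t, P) = P²
w(n, S) = 4 + 3*n
w(3, 6)*(-4 + A(3, 6)) = (4 + 3*3)*(-4 + 6²) = (4 + 9)*(-4 + 36) = 13*32 = 416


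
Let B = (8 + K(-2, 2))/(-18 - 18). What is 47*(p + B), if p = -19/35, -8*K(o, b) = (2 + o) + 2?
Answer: -179587/5040 ≈ -35.632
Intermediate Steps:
K(o, b) = -1/2 - o/8 (K(o, b) = -((2 + o) + 2)/8 = -(4 + o)/8 = -1/2 - o/8)
p = -19/35 (p = -19*1/35 = -19/35 ≈ -0.54286)
B = -31/144 (B = (8 + (-1/2 - 1/8*(-2)))/(-18 - 18) = (8 + (-1/2 + 1/4))/(-36) = (8 - 1/4)*(-1/36) = (31/4)*(-1/36) = -31/144 ≈ -0.21528)
47*(p + B) = 47*(-19/35 - 31/144) = 47*(-3821/5040) = -179587/5040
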